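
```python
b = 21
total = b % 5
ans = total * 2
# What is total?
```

Trace (tracking total):
b = 21  # -> b = 21
total = b % 5  # -> total = 1
ans = total * 2  # -> ans = 2

Answer: 1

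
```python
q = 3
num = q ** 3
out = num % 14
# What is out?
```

Answer: 13

Derivation:
Trace (tracking out):
q = 3  # -> q = 3
num = q ** 3  # -> num = 27
out = num % 14  # -> out = 13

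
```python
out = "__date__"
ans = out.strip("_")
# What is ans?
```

Answer: 'date'

Derivation:
Trace (tracking ans):
out = '__date__'  # -> out = '__date__'
ans = out.strip('_')  # -> ans = 'date'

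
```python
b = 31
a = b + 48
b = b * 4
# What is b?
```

Trace (tracking b):
b = 31  # -> b = 31
a = b + 48  # -> a = 79
b = b * 4  # -> b = 124

Answer: 124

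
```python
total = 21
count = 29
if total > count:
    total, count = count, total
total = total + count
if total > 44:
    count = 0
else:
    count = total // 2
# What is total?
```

Answer: 50

Derivation:
Trace (tracking total):
total = 21  # -> total = 21
count = 29  # -> count = 29
if total > count:  # condition is False
total = total + count  # -> total = 50
if total > 44:  # condition is True
    count = 0  # -> count = 0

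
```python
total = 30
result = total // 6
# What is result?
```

Trace (tracking result):
total = 30  # -> total = 30
result = total // 6  # -> result = 5

Answer: 5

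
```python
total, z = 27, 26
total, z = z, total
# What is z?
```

Trace (tracking z):
total, z = (27, 26)  # -> total = 27, z = 26
total, z = (z, total)  # -> total = 26, z = 27

Answer: 27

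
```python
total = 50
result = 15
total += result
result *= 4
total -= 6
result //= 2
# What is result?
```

Answer: 30

Derivation:
Trace (tracking result):
total = 50  # -> total = 50
result = 15  # -> result = 15
total += result  # -> total = 65
result *= 4  # -> result = 60
total -= 6  # -> total = 59
result //= 2  # -> result = 30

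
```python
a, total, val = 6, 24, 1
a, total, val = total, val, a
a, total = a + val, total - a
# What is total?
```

Trace (tracking total):
a, total, val = (6, 24, 1)  # -> a = 6, total = 24, val = 1
a, total, val = (total, val, a)  # -> a = 24, total = 1, val = 6
a, total = (a + val, total - a)  # -> a = 30, total = -23

Answer: -23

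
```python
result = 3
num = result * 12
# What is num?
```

Trace (tracking num):
result = 3  # -> result = 3
num = result * 12  # -> num = 36

Answer: 36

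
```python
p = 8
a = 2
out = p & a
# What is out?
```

Trace (tracking out):
p = 8  # -> p = 8
a = 2  # -> a = 2
out = p & a  # -> out = 0

Answer: 0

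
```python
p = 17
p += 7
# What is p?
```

Trace (tracking p):
p = 17  # -> p = 17
p += 7  # -> p = 24

Answer: 24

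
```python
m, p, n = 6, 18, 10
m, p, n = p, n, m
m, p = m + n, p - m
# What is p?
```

Trace (tracking p):
m, p, n = (6, 18, 10)  # -> m = 6, p = 18, n = 10
m, p, n = (p, n, m)  # -> m = 18, p = 10, n = 6
m, p = (m + n, p - m)  # -> m = 24, p = -8

Answer: -8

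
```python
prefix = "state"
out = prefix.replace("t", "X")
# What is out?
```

Trace (tracking out):
prefix = 'state'  # -> prefix = 'state'
out = prefix.replace('t', 'X')  # -> out = 'sXaXe'

Answer: 'sXaXe'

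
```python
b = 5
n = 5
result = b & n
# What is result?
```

Trace (tracking result):
b = 5  # -> b = 5
n = 5  # -> n = 5
result = b & n  # -> result = 5

Answer: 5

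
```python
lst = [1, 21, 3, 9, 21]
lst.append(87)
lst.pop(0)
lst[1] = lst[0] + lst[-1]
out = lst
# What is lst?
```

Trace (tracking lst):
lst = [1, 21, 3, 9, 21]  # -> lst = [1, 21, 3, 9, 21]
lst.append(87)  # -> lst = [1, 21, 3, 9, 21, 87]
lst.pop(0)  # -> lst = [21, 3, 9, 21, 87]
lst[1] = lst[0] + lst[-1]  # -> lst = [21, 108, 9, 21, 87]
out = lst  # -> out = [21, 108, 9, 21, 87]

Answer: [21, 108, 9, 21, 87]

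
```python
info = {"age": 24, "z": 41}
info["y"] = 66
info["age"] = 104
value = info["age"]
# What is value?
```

Trace (tracking value):
info = {'age': 24, 'z': 41}  # -> info = {'age': 24, 'z': 41}
info['y'] = 66  # -> info = {'age': 24, 'z': 41, 'y': 66}
info['age'] = 104  # -> info = {'age': 104, 'z': 41, 'y': 66}
value = info['age']  # -> value = 104

Answer: 104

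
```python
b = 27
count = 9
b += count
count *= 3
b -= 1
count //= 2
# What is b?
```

Trace (tracking b):
b = 27  # -> b = 27
count = 9  # -> count = 9
b += count  # -> b = 36
count *= 3  # -> count = 27
b -= 1  # -> b = 35
count //= 2  # -> count = 13

Answer: 35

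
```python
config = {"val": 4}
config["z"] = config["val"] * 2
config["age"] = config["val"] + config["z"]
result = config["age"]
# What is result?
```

Trace (tracking result):
config = {'val': 4}  # -> config = {'val': 4}
config['z'] = config['val'] * 2  # -> config = {'val': 4, 'z': 8}
config['age'] = config['val'] + config['z']  # -> config = {'val': 4, 'z': 8, 'age': 12}
result = config['age']  # -> result = 12

Answer: 12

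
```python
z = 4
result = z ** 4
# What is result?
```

Answer: 256

Derivation:
Trace (tracking result):
z = 4  # -> z = 4
result = z ** 4  # -> result = 256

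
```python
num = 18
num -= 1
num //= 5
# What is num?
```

Trace (tracking num):
num = 18  # -> num = 18
num -= 1  # -> num = 17
num //= 5  # -> num = 3

Answer: 3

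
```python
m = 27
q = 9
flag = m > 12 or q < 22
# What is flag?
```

Trace (tracking flag):
m = 27  # -> m = 27
q = 9  # -> q = 9
flag = m > 12 or q < 22  # -> flag = True

Answer: True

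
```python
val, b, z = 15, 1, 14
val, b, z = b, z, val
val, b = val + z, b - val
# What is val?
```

Trace (tracking val):
val, b, z = (15, 1, 14)  # -> val = 15, b = 1, z = 14
val, b, z = (b, z, val)  # -> val = 1, b = 14, z = 15
val, b = (val + z, b - val)  # -> val = 16, b = 13

Answer: 16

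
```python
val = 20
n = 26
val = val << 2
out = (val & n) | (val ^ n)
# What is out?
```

Trace (tracking out):
val = 20  # -> val = 20
n = 26  # -> n = 26
val = val << 2  # -> val = 80
out = val & n | val ^ n  # -> out = 90

Answer: 90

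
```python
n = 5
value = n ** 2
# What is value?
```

Answer: 25

Derivation:
Trace (tracking value):
n = 5  # -> n = 5
value = n ** 2  # -> value = 25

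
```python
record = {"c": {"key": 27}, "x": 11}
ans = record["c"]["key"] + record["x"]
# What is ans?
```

Trace (tracking ans):
record = {'c': {'key': 27}, 'x': 11}  # -> record = {'c': {'key': 27}, 'x': 11}
ans = record['c']['key'] + record['x']  # -> ans = 38

Answer: 38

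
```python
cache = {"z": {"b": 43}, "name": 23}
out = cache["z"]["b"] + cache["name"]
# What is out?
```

Trace (tracking out):
cache = {'z': {'b': 43}, 'name': 23}  # -> cache = {'z': {'b': 43}, 'name': 23}
out = cache['z']['b'] + cache['name']  # -> out = 66

Answer: 66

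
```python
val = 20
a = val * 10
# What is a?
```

Answer: 200

Derivation:
Trace (tracking a):
val = 20  # -> val = 20
a = val * 10  # -> a = 200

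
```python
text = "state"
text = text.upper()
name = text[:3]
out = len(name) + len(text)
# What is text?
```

Answer: 'STATE'

Derivation:
Trace (tracking text):
text = 'state'  # -> text = 'state'
text = text.upper()  # -> text = 'STATE'
name = text[:3]  # -> name = 'STA'
out = len(name) + len(text)  # -> out = 8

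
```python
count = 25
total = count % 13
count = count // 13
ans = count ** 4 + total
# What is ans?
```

Answer: 13

Derivation:
Trace (tracking ans):
count = 25  # -> count = 25
total = count % 13  # -> total = 12
count = count // 13  # -> count = 1
ans = count ** 4 + total  # -> ans = 13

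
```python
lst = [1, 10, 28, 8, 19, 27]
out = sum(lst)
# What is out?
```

Answer: 93

Derivation:
Trace (tracking out):
lst = [1, 10, 28, 8, 19, 27]  # -> lst = [1, 10, 28, 8, 19, 27]
out = sum(lst)  # -> out = 93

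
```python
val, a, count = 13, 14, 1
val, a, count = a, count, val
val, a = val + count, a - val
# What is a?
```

Answer: -13

Derivation:
Trace (tracking a):
val, a, count = (13, 14, 1)  # -> val = 13, a = 14, count = 1
val, a, count = (a, count, val)  # -> val = 14, a = 1, count = 13
val, a = (val + count, a - val)  # -> val = 27, a = -13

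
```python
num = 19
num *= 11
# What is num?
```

Answer: 209

Derivation:
Trace (tracking num):
num = 19  # -> num = 19
num *= 11  # -> num = 209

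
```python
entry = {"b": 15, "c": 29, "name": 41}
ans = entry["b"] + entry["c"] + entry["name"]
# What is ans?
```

Answer: 85

Derivation:
Trace (tracking ans):
entry = {'b': 15, 'c': 29, 'name': 41}  # -> entry = {'b': 15, 'c': 29, 'name': 41}
ans = entry['b'] + entry['c'] + entry['name']  # -> ans = 85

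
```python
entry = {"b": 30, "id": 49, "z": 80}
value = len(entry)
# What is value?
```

Trace (tracking value):
entry = {'b': 30, 'id': 49, 'z': 80}  # -> entry = {'b': 30, 'id': 49, 'z': 80}
value = len(entry)  # -> value = 3

Answer: 3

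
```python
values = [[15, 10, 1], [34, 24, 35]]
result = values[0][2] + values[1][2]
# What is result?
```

Trace (tracking result):
values = [[15, 10, 1], [34, 24, 35]]  # -> values = [[15, 10, 1], [34, 24, 35]]
result = values[0][2] + values[1][2]  # -> result = 36

Answer: 36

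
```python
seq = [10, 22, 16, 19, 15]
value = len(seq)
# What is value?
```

Answer: 5

Derivation:
Trace (tracking value):
seq = [10, 22, 16, 19, 15]  # -> seq = [10, 22, 16, 19, 15]
value = len(seq)  # -> value = 5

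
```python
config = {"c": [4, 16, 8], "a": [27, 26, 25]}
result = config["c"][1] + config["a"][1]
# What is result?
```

Answer: 42

Derivation:
Trace (tracking result):
config = {'c': [4, 16, 8], 'a': [27, 26, 25]}  # -> config = {'c': [4, 16, 8], 'a': [27, 26, 25]}
result = config['c'][1] + config['a'][1]  # -> result = 42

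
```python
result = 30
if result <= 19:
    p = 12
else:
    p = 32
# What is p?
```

Answer: 32

Derivation:
Trace (tracking p):
result = 30  # -> result = 30
if result <= 19:  # condition is False
else:
    p = 32  # -> p = 32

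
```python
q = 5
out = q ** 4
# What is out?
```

Answer: 625

Derivation:
Trace (tracking out):
q = 5  # -> q = 5
out = q ** 4  # -> out = 625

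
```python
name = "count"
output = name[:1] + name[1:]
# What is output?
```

Trace (tracking output):
name = 'count'  # -> name = 'count'
output = name[:1] + name[1:]  # -> output = 'count'

Answer: 'count'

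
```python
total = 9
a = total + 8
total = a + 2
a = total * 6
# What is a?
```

Trace (tracking a):
total = 9  # -> total = 9
a = total + 8  # -> a = 17
total = a + 2  # -> total = 19
a = total * 6  # -> a = 114

Answer: 114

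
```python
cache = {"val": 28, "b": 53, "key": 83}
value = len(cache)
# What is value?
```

Answer: 3

Derivation:
Trace (tracking value):
cache = {'val': 28, 'b': 53, 'key': 83}  # -> cache = {'val': 28, 'b': 53, 'key': 83}
value = len(cache)  # -> value = 3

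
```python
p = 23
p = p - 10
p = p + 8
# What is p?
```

Answer: 21

Derivation:
Trace (tracking p):
p = 23  # -> p = 23
p = p - 10  # -> p = 13
p = p + 8  # -> p = 21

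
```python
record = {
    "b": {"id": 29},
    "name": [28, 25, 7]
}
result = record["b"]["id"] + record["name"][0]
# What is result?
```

Trace (tracking result):
record = {'b': {'id': 29}, 'name': [28, 25, 7]}  # -> record = {'b': {'id': 29}, 'name': [28, 25, 7]}
result = record['b']['id'] + record['name'][0]  # -> result = 57

Answer: 57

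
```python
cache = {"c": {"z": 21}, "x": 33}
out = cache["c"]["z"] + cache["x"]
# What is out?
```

Answer: 54

Derivation:
Trace (tracking out):
cache = {'c': {'z': 21}, 'x': 33}  # -> cache = {'c': {'z': 21}, 'x': 33}
out = cache['c']['z'] + cache['x']  # -> out = 54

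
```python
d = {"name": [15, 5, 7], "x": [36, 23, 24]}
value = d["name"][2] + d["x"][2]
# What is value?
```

Trace (tracking value):
d = {'name': [15, 5, 7], 'x': [36, 23, 24]}  # -> d = {'name': [15, 5, 7], 'x': [36, 23, 24]}
value = d['name'][2] + d['x'][2]  # -> value = 31

Answer: 31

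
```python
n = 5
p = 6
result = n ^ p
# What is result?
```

Trace (tracking result):
n = 5  # -> n = 5
p = 6  # -> p = 6
result = n ^ p  # -> result = 3

Answer: 3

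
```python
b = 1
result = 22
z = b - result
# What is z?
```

Answer: -21

Derivation:
Trace (tracking z):
b = 1  # -> b = 1
result = 22  # -> result = 22
z = b - result  # -> z = -21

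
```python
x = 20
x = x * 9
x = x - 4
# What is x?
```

Trace (tracking x):
x = 20  # -> x = 20
x = x * 9  # -> x = 180
x = x - 4  # -> x = 176

Answer: 176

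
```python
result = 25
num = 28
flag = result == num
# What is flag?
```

Trace (tracking flag):
result = 25  # -> result = 25
num = 28  # -> num = 28
flag = result == num  # -> flag = False

Answer: False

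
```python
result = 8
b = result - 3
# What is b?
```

Trace (tracking b):
result = 8  # -> result = 8
b = result - 3  # -> b = 5

Answer: 5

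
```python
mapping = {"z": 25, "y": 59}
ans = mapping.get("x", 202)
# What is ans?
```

Trace (tracking ans):
mapping = {'z': 25, 'y': 59}  # -> mapping = {'z': 25, 'y': 59}
ans = mapping.get('x', 202)  # -> ans = 202

Answer: 202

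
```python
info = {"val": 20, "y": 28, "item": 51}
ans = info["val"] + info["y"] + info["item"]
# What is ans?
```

Trace (tracking ans):
info = {'val': 20, 'y': 28, 'item': 51}  # -> info = {'val': 20, 'y': 28, 'item': 51}
ans = info['val'] + info['y'] + info['item']  # -> ans = 99

Answer: 99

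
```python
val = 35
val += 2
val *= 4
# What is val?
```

Answer: 148

Derivation:
Trace (tracking val):
val = 35  # -> val = 35
val += 2  # -> val = 37
val *= 4  # -> val = 148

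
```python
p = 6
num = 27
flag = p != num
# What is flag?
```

Trace (tracking flag):
p = 6  # -> p = 6
num = 27  # -> num = 27
flag = p != num  # -> flag = True

Answer: True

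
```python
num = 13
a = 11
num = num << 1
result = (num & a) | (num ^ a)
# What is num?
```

Answer: 26

Derivation:
Trace (tracking num):
num = 13  # -> num = 13
a = 11  # -> a = 11
num = num << 1  # -> num = 26
result = num & a | num ^ a  # -> result = 27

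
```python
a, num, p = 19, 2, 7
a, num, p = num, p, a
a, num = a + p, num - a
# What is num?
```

Trace (tracking num):
a, num, p = (19, 2, 7)  # -> a = 19, num = 2, p = 7
a, num, p = (num, p, a)  # -> a = 2, num = 7, p = 19
a, num = (a + p, num - a)  # -> a = 21, num = 5

Answer: 5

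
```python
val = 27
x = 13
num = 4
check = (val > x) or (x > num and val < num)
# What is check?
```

Trace (tracking check):
val = 27  # -> val = 27
x = 13  # -> x = 13
num = 4  # -> num = 4
check = val > x or (x > num and val < num)  # -> check = True

Answer: True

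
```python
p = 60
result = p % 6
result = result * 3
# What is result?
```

Trace (tracking result):
p = 60  # -> p = 60
result = p % 6  # -> result = 0
result = result * 3  # -> result = 0

Answer: 0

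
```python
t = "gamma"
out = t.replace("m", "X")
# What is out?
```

Trace (tracking out):
t = 'gamma'  # -> t = 'gamma'
out = t.replace('m', 'X')  # -> out = 'gaXXa'

Answer: 'gaXXa'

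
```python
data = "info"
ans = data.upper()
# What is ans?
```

Answer: 'INFO'

Derivation:
Trace (tracking ans):
data = 'info'  # -> data = 'info'
ans = data.upper()  # -> ans = 'INFO'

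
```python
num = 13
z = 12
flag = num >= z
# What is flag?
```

Answer: True

Derivation:
Trace (tracking flag):
num = 13  # -> num = 13
z = 12  # -> z = 12
flag = num >= z  # -> flag = True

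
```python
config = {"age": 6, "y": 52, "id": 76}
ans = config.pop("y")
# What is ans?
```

Answer: 52

Derivation:
Trace (tracking ans):
config = {'age': 6, 'y': 52, 'id': 76}  # -> config = {'age': 6, 'y': 52, 'id': 76}
ans = config.pop('y')  # -> ans = 52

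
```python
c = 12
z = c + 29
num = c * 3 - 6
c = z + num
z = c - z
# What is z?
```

Answer: 30

Derivation:
Trace (tracking z):
c = 12  # -> c = 12
z = c + 29  # -> z = 41
num = c * 3 - 6  # -> num = 30
c = z + num  # -> c = 71
z = c - z  # -> z = 30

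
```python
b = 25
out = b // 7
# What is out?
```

Trace (tracking out):
b = 25  # -> b = 25
out = b // 7  # -> out = 3

Answer: 3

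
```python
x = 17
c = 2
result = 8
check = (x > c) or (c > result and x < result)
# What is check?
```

Trace (tracking check):
x = 17  # -> x = 17
c = 2  # -> c = 2
result = 8  # -> result = 8
check = x > c or (c > result and x < result)  # -> check = True

Answer: True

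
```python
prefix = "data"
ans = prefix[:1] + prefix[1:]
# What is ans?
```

Trace (tracking ans):
prefix = 'data'  # -> prefix = 'data'
ans = prefix[:1] + prefix[1:]  # -> ans = 'data'

Answer: 'data'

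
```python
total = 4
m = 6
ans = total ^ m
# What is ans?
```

Trace (tracking ans):
total = 4  # -> total = 4
m = 6  # -> m = 6
ans = total ^ m  # -> ans = 2

Answer: 2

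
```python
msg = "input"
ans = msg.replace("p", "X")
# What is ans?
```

Trace (tracking ans):
msg = 'input'  # -> msg = 'input'
ans = msg.replace('p', 'X')  # -> ans = 'inXut'

Answer: 'inXut'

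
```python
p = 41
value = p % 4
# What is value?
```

Answer: 1

Derivation:
Trace (tracking value):
p = 41  # -> p = 41
value = p % 4  # -> value = 1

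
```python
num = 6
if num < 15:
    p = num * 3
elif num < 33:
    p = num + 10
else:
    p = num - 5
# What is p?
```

Answer: 18

Derivation:
Trace (tracking p):
num = 6  # -> num = 6
if num < 15:  # condition is True
    p = num * 3  # -> p = 18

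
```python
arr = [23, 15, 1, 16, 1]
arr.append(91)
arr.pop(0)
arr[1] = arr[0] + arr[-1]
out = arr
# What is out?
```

Answer: [15, 106, 16, 1, 91]

Derivation:
Trace (tracking out):
arr = [23, 15, 1, 16, 1]  # -> arr = [23, 15, 1, 16, 1]
arr.append(91)  # -> arr = [23, 15, 1, 16, 1, 91]
arr.pop(0)  # -> arr = [15, 1, 16, 1, 91]
arr[1] = arr[0] + arr[-1]  # -> arr = [15, 106, 16, 1, 91]
out = arr  # -> out = [15, 106, 16, 1, 91]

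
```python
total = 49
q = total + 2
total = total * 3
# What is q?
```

Answer: 51

Derivation:
Trace (tracking q):
total = 49  # -> total = 49
q = total + 2  # -> q = 51
total = total * 3  # -> total = 147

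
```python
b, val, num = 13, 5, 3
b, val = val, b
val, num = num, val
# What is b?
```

Answer: 5

Derivation:
Trace (tracking b):
b, val, num = (13, 5, 3)  # -> b = 13, val = 5, num = 3
b, val = (val, b)  # -> b = 5, val = 13
val, num = (num, val)  # -> val = 3, num = 13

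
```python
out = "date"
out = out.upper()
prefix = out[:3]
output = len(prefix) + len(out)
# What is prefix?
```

Answer: 'DAT'

Derivation:
Trace (tracking prefix):
out = 'date'  # -> out = 'date'
out = out.upper()  # -> out = 'DATE'
prefix = out[:3]  # -> prefix = 'DAT'
output = len(prefix) + len(out)  # -> output = 7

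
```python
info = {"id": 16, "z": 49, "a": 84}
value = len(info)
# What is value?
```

Answer: 3

Derivation:
Trace (tracking value):
info = {'id': 16, 'z': 49, 'a': 84}  # -> info = {'id': 16, 'z': 49, 'a': 84}
value = len(info)  # -> value = 3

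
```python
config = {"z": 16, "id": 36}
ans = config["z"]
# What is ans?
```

Trace (tracking ans):
config = {'z': 16, 'id': 36}  # -> config = {'z': 16, 'id': 36}
ans = config['z']  # -> ans = 16

Answer: 16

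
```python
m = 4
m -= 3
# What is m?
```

Answer: 1

Derivation:
Trace (tracking m):
m = 4  # -> m = 4
m -= 3  # -> m = 1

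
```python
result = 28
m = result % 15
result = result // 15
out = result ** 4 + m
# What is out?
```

Trace (tracking out):
result = 28  # -> result = 28
m = result % 15  # -> m = 13
result = result // 15  # -> result = 1
out = result ** 4 + m  # -> out = 14

Answer: 14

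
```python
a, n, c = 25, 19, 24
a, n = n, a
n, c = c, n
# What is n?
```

Trace (tracking n):
a, n, c = (25, 19, 24)  # -> a = 25, n = 19, c = 24
a, n = (n, a)  # -> a = 19, n = 25
n, c = (c, n)  # -> n = 24, c = 25

Answer: 24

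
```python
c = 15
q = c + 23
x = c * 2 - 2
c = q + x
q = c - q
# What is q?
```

Trace (tracking q):
c = 15  # -> c = 15
q = c + 23  # -> q = 38
x = c * 2 - 2  # -> x = 28
c = q + x  # -> c = 66
q = c - q  # -> q = 28

Answer: 28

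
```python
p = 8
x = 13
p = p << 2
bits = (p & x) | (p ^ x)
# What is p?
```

Answer: 32

Derivation:
Trace (tracking p):
p = 8  # -> p = 8
x = 13  # -> x = 13
p = p << 2  # -> p = 32
bits = p & x | p ^ x  # -> bits = 45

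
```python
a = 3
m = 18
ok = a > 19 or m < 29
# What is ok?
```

Trace (tracking ok):
a = 3  # -> a = 3
m = 18  # -> m = 18
ok = a > 19 or m < 29  # -> ok = True

Answer: True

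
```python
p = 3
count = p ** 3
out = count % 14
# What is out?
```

Trace (tracking out):
p = 3  # -> p = 3
count = p ** 3  # -> count = 27
out = count % 14  # -> out = 13

Answer: 13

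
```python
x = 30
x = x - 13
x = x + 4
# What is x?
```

Trace (tracking x):
x = 30  # -> x = 30
x = x - 13  # -> x = 17
x = x + 4  # -> x = 21

Answer: 21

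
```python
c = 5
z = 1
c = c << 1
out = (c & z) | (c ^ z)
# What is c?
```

Trace (tracking c):
c = 5  # -> c = 5
z = 1  # -> z = 1
c = c << 1  # -> c = 10
out = c & z | c ^ z  # -> out = 11

Answer: 10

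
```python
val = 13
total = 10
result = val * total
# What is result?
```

Trace (tracking result):
val = 13  # -> val = 13
total = 10  # -> total = 10
result = val * total  # -> result = 130

Answer: 130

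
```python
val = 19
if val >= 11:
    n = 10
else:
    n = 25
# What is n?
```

Trace (tracking n):
val = 19  # -> val = 19
if val >= 11:  # condition is True
    n = 10  # -> n = 10

Answer: 10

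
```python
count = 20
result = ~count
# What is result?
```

Trace (tracking result):
count = 20  # -> count = 20
result = ~count  # -> result = -21

Answer: -21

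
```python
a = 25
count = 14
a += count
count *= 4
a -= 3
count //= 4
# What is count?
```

Answer: 14

Derivation:
Trace (tracking count):
a = 25  # -> a = 25
count = 14  # -> count = 14
a += count  # -> a = 39
count *= 4  # -> count = 56
a -= 3  # -> a = 36
count //= 4  # -> count = 14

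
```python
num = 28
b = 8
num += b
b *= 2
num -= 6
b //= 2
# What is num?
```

Trace (tracking num):
num = 28  # -> num = 28
b = 8  # -> b = 8
num += b  # -> num = 36
b *= 2  # -> b = 16
num -= 6  # -> num = 30
b //= 2  # -> b = 8

Answer: 30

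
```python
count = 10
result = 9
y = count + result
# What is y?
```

Answer: 19

Derivation:
Trace (tracking y):
count = 10  # -> count = 10
result = 9  # -> result = 9
y = count + result  # -> y = 19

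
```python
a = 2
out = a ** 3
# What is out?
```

Answer: 8

Derivation:
Trace (tracking out):
a = 2  # -> a = 2
out = a ** 3  # -> out = 8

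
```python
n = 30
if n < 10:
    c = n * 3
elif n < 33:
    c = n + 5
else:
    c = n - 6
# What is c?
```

Trace (tracking c):
n = 30  # -> n = 30
if n < 10:  # condition is False
elif n < 33:  # condition is True
    c = n + 5  # -> c = 35

Answer: 35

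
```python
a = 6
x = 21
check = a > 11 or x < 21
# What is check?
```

Answer: False

Derivation:
Trace (tracking check):
a = 6  # -> a = 6
x = 21  # -> x = 21
check = a > 11 or x < 21  # -> check = False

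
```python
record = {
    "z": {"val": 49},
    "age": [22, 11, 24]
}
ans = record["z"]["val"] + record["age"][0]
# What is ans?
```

Trace (tracking ans):
record = {'z': {'val': 49}, 'age': [22, 11, 24]}  # -> record = {'z': {'val': 49}, 'age': [22, 11, 24]}
ans = record['z']['val'] + record['age'][0]  # -> ans = 71

Answer: 71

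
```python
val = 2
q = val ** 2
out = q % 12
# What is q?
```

Trace (tracking q):
val = 2  # -> val = 2
q = val ** 2  # -> q = 4
out = q % 12  # -> out = 4

Answer: 4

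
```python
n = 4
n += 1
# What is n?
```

Trace (tracking n):
n = 4  # -> n = 4
n += 1  # -> n = 5

Answer: 5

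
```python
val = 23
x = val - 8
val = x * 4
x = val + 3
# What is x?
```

Trace (tracking x):
val = 23  # -> val = 23
x = val - 8  # -> x = 15
val = x * 4  # -> val = 60
x = val + 3  # -> x = 63

Answer: 63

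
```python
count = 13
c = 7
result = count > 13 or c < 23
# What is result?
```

Answer: True

Derivation:
Trace (tracking result):
count = 13  # -> count = 13
c = 7  # -> c = 7
result = count > 13 or c < 23  # -> result = True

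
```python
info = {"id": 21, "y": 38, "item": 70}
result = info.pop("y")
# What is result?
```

Trace (tracking result):
info = {'id': 21, 'y': 38, 'item': 70}  # -> info = {'id': 21, 'y': 38, 'item': 70}
result = info.pop('y')  # -> result = 38

Answer: 38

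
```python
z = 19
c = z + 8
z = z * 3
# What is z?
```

Answer: 57

Derivation:
Trace (tracking z):
z = 19  # -> z = 19
c = z + 8  # -> c = 27
z = z * 3  # -> z = 57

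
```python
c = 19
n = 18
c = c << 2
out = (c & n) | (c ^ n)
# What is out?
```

Trace (tracking out):
c = 19  # -> c = 19
n = 18  # -> n = 18
c = c << 2  # -> c = 76
out = c & n | c ^ n  # -> out = 94

Answer: 94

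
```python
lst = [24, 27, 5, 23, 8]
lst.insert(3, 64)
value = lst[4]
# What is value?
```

Answer: 23

Derivation:
Trace (tracking value):
lst = [24, 27, 5, 23, 8]  # -> lst = [24, 27, 5, 23, 8]
lst.insert(3, 64)  # -> lst = [24, 27, 5, 64, 23, 8]
value = lst[4]  # -> value = 23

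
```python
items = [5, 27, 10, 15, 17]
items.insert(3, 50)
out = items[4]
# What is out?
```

Answer: 15

Derivation:
Trace (tracking out):
items = [5, 27, 10, 15, 17]  # -> items = [5, 27, 10, 15, 17]
items.insert(3, 50)  # -> items = [5, 27, 10, 50, 15, 17]
out = items[4]  # -> out = 15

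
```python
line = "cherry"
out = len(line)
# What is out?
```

Trace (tracking out):
line = 'cherry'  # -> line = 'cherry'
out = len(line)  # -> out = 6

Answer: 6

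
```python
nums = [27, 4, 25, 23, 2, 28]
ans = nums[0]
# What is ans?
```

Trace (tracking ans):
nums = [27, 4, 25, 23, 2, 28]  # -> nums = [27, 4, 25, 23, 2, 28]
ans = nums[0]  # -> ans = 27

Answer: 27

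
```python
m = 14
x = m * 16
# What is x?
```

Trace (tracking x):
m = 14  # -> m = 14
x = m * 16  # -> x = 224

Answer: 224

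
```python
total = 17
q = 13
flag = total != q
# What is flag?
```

Answer: True

Derivation:
Trace (tracking flag):
total = 17  # -> total = 17
q = 13  # -> q = 13
flag = total != q  # -> flag = True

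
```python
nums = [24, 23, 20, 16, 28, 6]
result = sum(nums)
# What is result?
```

Answer: 117

Derivation:
Trace (tracking result):
nums = [24, 23, 20, 16, 28, 6]  # -> nums = [24, 23, 20, 16, 28, 6]
result = sum(nums)  # -> result = 117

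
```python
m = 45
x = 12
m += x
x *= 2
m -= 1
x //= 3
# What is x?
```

Answer: 8

Derivation:
Trace (tracking x):
m = 45  # -> m = 45
x = 12  # -> x = 12
m += x  # -> m = 57
x *= 2  # -> x = 24
m -= 1  # -> m = 56
x //= 3  # -> x = 8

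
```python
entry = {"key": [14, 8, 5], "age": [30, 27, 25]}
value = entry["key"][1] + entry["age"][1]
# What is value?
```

Answer: 35

Derivation:
Trace (tracking value):
entry = {'key': [14, 8, 5], 'age': [30, 27, 25]}  # -> entry = {'key': [14, 8, 5], 'age': [30, 27, 25]}
value = entry['key'][1] + entry['age'][1]  # -> value = 35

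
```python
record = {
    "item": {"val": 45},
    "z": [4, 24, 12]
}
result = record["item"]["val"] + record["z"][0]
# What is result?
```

Trace (tracking result):
record = {'item': {'val': 45}, 'z': [4, 24, 12]}  # -> record = {'item': {'val': 45}, 'z': [4, 24, 12]}
result = record['item']['val'] + record['z'][0]  # -> result = 49

Answer: 49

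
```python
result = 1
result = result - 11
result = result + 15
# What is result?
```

Trace (tracking result):
result = 1  # -> result = 1
result = result - 11  # -> result = -10
result = result + 15  # -> result = 5

Answer: 5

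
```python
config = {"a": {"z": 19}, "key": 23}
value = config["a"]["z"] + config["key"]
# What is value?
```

Answer: 42

Derivation:
Trace (tracking value):
config = {'a': {'z': 19}, 'key': 23}  # -> config = {'a': {'z': 19}, 'key': 23}
value = config['a']['z'] + config['key']  # -> value = 42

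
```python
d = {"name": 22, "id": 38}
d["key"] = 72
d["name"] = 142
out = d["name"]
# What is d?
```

Trace (tracking d):
d = {'name': 22, 'id': 38}  # -> d = {'name': 22, 'id': 38}
d['key'] = 72  # -> d = {'name': 22, 'id': 38, 'key': 72}
d['name'] = 142  # -> d = {'name': 142, 'id': 38, 'key': 72}
out = d['name']  # -> out = 142

Answer: {'name': 142, 'id': 38, 'key': 72}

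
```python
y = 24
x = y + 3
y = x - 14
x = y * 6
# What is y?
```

Trace (tracking y):
y = 24  # -> y = 24
x = y + 3  # -> x = 27
y = x - 14  # -> y = 13
x = y * 6  # -> x = 78

Answer: 13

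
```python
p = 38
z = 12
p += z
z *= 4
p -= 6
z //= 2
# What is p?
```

Trace (tracking p):
p = 38  # -> p = 38
z = 12  # -> z = 12
p += z  # -> p = 50
z *= 4  # -> z = 48
p -= 6  # -> p = 44
z //= 2  # -> z = 24

Answer: 44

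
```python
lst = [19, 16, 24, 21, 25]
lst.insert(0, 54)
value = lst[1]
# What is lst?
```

Answer: [54, 19, 16, 24, 21, 25]

Derivation:
Trace (tracking lst):
lst = [19, 16, 24, 21, 25]  # -> lst = [19, 16, 24, 21, 25]
lst.insert(0, 54)  # -> lst = [54, 19, 16, 24, 21, 25]
value = lst[1]  # -> value = 19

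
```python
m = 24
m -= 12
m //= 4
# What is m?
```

Answer: 3

Derivation:
Trace (tracking m):
m = 24  # -> m = 24
m -= 12  # -> m = 12
m //= 4  # -> m = 3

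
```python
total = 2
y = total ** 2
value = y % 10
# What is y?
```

Trace (tracking y):
total = 2  # -> total = 2
y = total ** 2  # -> y = 4
value = y % 10  # -> value = 4

Answer: 4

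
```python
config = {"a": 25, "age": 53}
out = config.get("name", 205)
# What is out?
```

Answer: 205

Derivation:
Trace (tracking out):
config = {'a': 25, 'age': 53}  # -> config = {'a': 25, 'age': 53}
out = config.get('name', 205)  # -> out = 205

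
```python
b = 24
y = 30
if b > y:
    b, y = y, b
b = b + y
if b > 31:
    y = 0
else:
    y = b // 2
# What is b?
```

Answer: 54

Derivation:
Trace (tracking b):
b = 24  # -> b = 24
y = 30  # -> y = 30
if b > y:  # condition is False
b = b + y  # -> b = 54
if b > 31:  # condition is True
    y = 0  # -> y = 0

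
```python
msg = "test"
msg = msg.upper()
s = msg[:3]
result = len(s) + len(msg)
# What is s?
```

Trace (tracking s):
msg = 'test'  # -> msg = 'test'
msg = msg.upper()  # -> msg = 'TEST'
s = msg[:3]  # -> s = 'TES'
result = len(s) + len(msg)  # -> result = 7

Answer: 'TES'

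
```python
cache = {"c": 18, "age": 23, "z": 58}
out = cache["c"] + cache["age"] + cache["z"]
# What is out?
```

Trace (tracking out):
cache = {'c': 18, 'age': 23, 'z': 58}  # -> cache = {'c': 18, 'age': 23, 'z': 58}
out = cache['c'] + cache['age'] + cache['z']  # -> out = 99

Answer: 99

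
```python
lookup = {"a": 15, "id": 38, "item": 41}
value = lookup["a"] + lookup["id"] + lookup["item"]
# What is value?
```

Answer: 94

Derivation:
Trace (tracking value):
lookup = {'a': 15, 'id': 38, 'item': 41}  # -> lookup = {'a': 15, 'id': 38, 'item': 41}
value = lookup['a'] + lookup['id'] + lookup['item']  # -> value = 94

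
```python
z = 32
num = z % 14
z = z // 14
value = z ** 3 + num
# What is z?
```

Answer: 2

Derivation:
Trace (tracking z):
z = 32  # -> z = 32
num = z % 14  # -> num = 4
z = z // 14  # -> z = 2
value = z ** 3 + num  # -> value = 12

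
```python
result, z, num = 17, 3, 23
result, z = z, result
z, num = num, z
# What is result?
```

Trace (tracking result):
result, z, num = (17, 3, 23)  # -> result = 17, z = 3, num = 23
result, z = (z, result)  # -> result = 3, z = 17
z, num = (num, z)  # -> z = 23, num = 17

Answer: 3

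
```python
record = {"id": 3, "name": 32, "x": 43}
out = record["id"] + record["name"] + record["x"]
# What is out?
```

Trace (tracking out):
record = {'id': 3, 'name': 32, 'x': 43}  # -> record = {'id': 3, 'name': 32, 'x': 43}
out = record['id'] + record['name'] + record['x']  # -> out = 78

Answer: 78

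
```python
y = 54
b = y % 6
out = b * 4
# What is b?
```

Trace (tracking b):
y = 54  # -> y = 54
b = y % 6  # -> b = 0
out = b * 4  # -> out = 0

Answer: 0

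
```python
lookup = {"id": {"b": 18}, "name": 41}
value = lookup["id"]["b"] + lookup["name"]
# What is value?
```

Answer: 59

Derivation:
Trace (tracking value):
lookup = {'id': {'b': 18}, 'name': 41}  # -> lookup = {'id': {'b': 18}, 'name': 41}
value = lookup['id']['b'] + lookup['name']  # -> value = 59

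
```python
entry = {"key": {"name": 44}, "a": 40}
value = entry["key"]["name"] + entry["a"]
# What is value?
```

Answer: 84

Derivation:
Trace (tracking value):
entry = {'key': {'name': 44}, 'a': 40}  # -> entry = {'key': {'name': 44}, 'a': 40}
value = entry['key']['name'] + entry['a']  # -> value = 84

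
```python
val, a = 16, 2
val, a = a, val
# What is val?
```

Trace (tracking val):
val, a = (16, 2)  # -> val = 16, a = 2
val, a = (a, val)  # -> val = 2, a = 16

Answer: 2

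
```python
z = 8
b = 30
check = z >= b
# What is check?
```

Answer: False

Derivation:
Trace (tracking check):
z = 8  # -> z = 8
b = 30  # -> b = 30
check = z >= b  # -> check = False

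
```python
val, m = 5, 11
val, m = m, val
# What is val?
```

Trace (tracking val):
val, m = (5, 11)  # -> val = 5, m = 11
val, m = (m, val)  # -> val = 11, m = 5

Answer: 11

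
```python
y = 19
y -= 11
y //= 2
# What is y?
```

Trace (tracking y):
y = 19  # -> y = 19
y -= 11  # -> y = 8
y //= 2  # -> y = 4

Answer: 4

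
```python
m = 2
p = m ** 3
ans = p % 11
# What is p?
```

Answer: 8

Derivation:
Trace (tracking p):
m = 2  # -> m = 2
p = m ** 3  # -> p = 8
ans = p % 11  # -> ans = 8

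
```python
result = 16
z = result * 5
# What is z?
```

Answer: 80

Derivation:
Trace (tracking z):
result = 16  # -> result = 16
z = result * 5  # -> z = 80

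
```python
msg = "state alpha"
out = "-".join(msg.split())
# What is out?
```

Trace (tracking out):
msg = 'state alpha'  # -> msg = 'state alpha'
out = '-'.join(msg.split())  # -> out = 'state-alpha'

Answer: 'state-alpha'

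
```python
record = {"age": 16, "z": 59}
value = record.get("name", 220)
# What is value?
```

Trace (tracking value):
record = {'age': 16, 'z': 59}  # -> record = {'age': 16, 'z': 59}
value = record.get('name', 220)  # -> value = 220

Answer: 220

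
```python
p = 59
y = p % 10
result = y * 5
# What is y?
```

Trace (tracking y):
p = 59  # -> p = 59
y = p % 10  # -> y = 9
result = y * 5  # -> result = 45

Answer: 9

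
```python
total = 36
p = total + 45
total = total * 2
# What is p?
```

Trace (tracking p):
total = 36  # -> total = 36
p = total + 45  # -> p = 81
total = total * 2  # -> total = 72

Answer: 81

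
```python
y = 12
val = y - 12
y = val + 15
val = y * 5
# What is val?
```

Trace (tracking val):
y = 12  # -> y = 12
val = y - 12  # -> val = 0
y = val + 15  # -> y = 15
val = y * 5  # -> val = 75

Answer: 75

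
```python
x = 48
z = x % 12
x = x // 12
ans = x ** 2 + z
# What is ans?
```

Answer: 16

Derivation:
Trace (tracking ans):
x = 48  # -> x = 48
z = x % 12  # -> z = 0
x = x // 12  # -> x = 4
ans = x ** 2 + z  # -> ans = 16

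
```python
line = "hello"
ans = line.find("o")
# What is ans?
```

Trace (tracking ans):
line = 'hello'  # -> line = 'hello'
ans = line.find('o')  # -> ans = 4

Answer: 4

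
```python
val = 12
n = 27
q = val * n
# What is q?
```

Answer: 324

Derivation:
Trace (tracking q):
val = 12  # -> val = 12
n = 27  # -> n = 27
q = val * n  # -> q = 324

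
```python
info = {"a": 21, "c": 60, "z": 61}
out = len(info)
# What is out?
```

Trace (tracking out):
info = {'a': 21, 'c': 60, 'z': 61}  # -> info = {'a': 21, 'c': 60, 'z': 61}
out = len(info)  # -> out = 3

Answer: 3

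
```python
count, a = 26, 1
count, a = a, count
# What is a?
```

Trace (tracking a):
count, a = (26, 1)  # -> count = 26, a = 1
count, a = (a, count)  # -> count = 1, a = 26

Answer: 26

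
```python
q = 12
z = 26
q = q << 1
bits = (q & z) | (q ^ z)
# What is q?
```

Answer: 24

Derivation:
Trace (tracking q):
q = 12  # -> q = 12
z = 26  # -> z = 26
q = q << 1  # -> q = 24
bits = q & z | q ^ z  # -> bits = 26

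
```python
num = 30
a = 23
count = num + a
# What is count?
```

Answer: 53

Derivation:
Trace (tracking count):
num = 30  # -> num = 30
a = 23  # -> a = 23
count = num + a  # -> count = 53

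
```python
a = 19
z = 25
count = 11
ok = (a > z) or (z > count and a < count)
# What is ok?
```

Trace (tracking ok):
a = 19  # -> a = 19
z = 25  # -> z = 25
count = 11  # -> count = 11
ok = a > z or (z > count and a < count)  # -> ok = False

Answer: False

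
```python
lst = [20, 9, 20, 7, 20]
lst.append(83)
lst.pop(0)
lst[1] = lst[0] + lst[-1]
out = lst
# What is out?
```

Answer: [9, 92, 7, 20, 83]

Derivation:
Trace (tracking out):
lst = [20, 9, 20, 7, 20]  # -> lst = [20, 9, 20, 7, 20]
lst.append(83)  # -> lst = [20, 9, 20, 7, 20, 83]
lst.pop(0)  # -> lst = [9, 20, 7, 20, 83]
lst[1] = lst[0] + lst[-1]  # -> lst = [9, 92, 7, 20, 83]
out = lst  # -> out = [9, 92, 7, 20, 83]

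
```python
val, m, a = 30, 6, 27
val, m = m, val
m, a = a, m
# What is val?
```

Trace (tracking val):
val, m, a = (30, 6, 27)  # -> val = 30, m = 6, a = 27
val, m = (m, val)  # -> val = 6, m = 30
m, a = (a, m)  # -> m = 27, a = 30

Answer: 6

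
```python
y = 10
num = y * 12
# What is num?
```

Trace (tracking num):
y = 10  # -> y = 10
num = y * 12  # -> num = 120

Answer: 120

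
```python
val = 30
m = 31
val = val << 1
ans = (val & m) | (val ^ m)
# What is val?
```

Trace (tracking val):
val = 30  # -> val = 30
m = 31  # -> m = 31
val = val << 1  # -> val = 60
ans = val & m | val ^ m  # -> ans = 63

Answer: 60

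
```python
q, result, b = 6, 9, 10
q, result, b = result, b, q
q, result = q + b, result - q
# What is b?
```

Trace (tracking b):
q, result, b = (6, 9, 10)  # -> q = 6, result = 9, b = 10
q, result, b = (result, b, q)  # -> q = 9, result = 10, b = 6
q, result = (q + b, result - q)  # -> q = 15, result = 1

Answer: 6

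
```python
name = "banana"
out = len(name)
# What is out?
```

Trace (tracking out):
name = 'banana'  # -> name = 'banana'
out = len(name)  # -> out = 6

Answer: 6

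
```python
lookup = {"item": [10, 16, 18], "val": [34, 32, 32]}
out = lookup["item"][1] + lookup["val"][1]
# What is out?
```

Trace (tracking out):
lookup = {'item': [10, 16, 18], 'val': [34, 32, 32]}  # -> lookup = {'item': [10, 16, 18], 'val': [34, 32, 32]}
out = lookup['item'][1] + lookup['val'][1]  # -> out = 48

Answer: 48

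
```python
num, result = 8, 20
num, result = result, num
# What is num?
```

Answer: 20

Derivation:
Trace (tracking num):
num, result = (8, 20)  # -> num = 8, result = 20
num, result = (result, num)  # -> num = 20, result = 8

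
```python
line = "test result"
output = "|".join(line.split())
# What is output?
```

Answer: 'test|result'

Derivation:
Trace (tracking output):
line = 'test result'  # -> line = 'test result'
output = '|'.join(line.split())  # -> output = 'test|result'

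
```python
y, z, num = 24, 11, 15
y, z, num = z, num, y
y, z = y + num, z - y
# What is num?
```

Answer: 24

Derivation:
Trace (tracking num):
y, z, num = (24, 11, 15)  # -> y = 24, z = 11, num = 15
y, z, num = (z, num, y)  # -> y = 11, z = 15, num = 24
y, z = (y + num, z - y)  # -> y = 35, z = 4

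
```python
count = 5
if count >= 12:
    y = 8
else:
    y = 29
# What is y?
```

Trace (tracking y):
count = 5  # -> count = 5
if count >= 12:  # condition is False
else:
    y = 29  # -> y = 29

Answer: 29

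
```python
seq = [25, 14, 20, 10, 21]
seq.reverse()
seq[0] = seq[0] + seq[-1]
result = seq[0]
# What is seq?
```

Answer: [46, 10, 20, 14, 25]

Derivation:
Trace (tracking seq):
seq = [25, 14, 20, 10, 21]  # -> seq = [25, 14, 20, 10, 21]
seq.reverse()  # -> seq = [21, 10, 20, 14, 25]
seq[0] = seq[0] + seq[-1]  # -> seq = [46, 10, 20, 14, 25]
result = seq[0]  # -> result = 46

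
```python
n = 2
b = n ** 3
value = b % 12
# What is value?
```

Trace (tracking value):
n = 2  # -> n = 2
b = n ** 3  # -> b = 8
value = b % 12  # -> value = 8

Answer: 8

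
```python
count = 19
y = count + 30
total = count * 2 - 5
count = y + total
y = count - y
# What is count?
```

Answer: 82

Derivation:
Trace (tracking count):
count = 19  # -> count = 19
y = count + 30  # -> y = 49
total = count * 2 - 5  # -> total = 33
count = y + total  # -> count = 82
y = count - y  # -> y = 33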